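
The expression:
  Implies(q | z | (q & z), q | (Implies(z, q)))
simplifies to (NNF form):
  q | ~z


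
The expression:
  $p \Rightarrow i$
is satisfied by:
  {i: True, p: False}
  {p: False, i: False}
  {p: True, i: True}


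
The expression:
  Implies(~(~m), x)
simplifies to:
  x | ~m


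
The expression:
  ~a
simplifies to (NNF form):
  ~a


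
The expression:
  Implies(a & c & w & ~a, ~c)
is always true.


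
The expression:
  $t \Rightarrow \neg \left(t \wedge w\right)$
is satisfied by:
  {w: False, t: False}
  {t: True, w: False}
  {w: True, t: False}


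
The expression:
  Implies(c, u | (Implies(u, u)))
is always true.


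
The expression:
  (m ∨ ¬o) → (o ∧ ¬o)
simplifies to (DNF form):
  o ∧ ¬m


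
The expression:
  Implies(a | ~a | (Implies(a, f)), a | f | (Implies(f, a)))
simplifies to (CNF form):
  True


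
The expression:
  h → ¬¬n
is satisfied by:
  {n: True, h: False}
  {h: False, n: False}
  {h: True, n: True}


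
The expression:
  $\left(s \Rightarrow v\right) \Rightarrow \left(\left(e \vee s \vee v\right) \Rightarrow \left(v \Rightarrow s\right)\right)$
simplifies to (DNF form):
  $s \vee \neg v$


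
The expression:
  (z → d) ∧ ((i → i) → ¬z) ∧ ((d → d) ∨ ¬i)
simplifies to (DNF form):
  ¬z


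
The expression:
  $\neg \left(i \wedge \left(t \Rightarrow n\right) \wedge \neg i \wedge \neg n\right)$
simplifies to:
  $\text{True}$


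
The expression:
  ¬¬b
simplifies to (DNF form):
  b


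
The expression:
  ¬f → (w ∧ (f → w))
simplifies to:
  f ∨ w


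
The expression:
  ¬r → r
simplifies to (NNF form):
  r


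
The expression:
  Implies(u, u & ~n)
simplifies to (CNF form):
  ~n | ~u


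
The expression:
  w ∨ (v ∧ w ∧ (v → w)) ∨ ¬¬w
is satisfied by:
  {w: True}


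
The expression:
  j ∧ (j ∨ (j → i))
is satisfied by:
  {j: True}


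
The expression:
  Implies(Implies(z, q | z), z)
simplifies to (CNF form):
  z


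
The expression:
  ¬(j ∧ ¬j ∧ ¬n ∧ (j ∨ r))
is always true.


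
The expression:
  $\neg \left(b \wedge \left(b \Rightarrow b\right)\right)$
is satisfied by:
  {b: False}


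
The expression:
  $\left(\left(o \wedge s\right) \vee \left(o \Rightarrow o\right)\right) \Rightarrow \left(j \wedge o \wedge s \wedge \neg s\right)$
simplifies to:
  $\text{False}$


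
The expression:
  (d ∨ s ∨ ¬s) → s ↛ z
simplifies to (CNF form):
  s ∧ ¬z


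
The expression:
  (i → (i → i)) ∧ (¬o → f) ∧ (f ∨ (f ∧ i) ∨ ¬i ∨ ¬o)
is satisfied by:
  {o: True, f: True, i: False}
  {f: True, i: False, o: False}
  {o: True, f: True, i: True}
  {f: True, i: True, o: False}
  {o: True, i: False, f: False}


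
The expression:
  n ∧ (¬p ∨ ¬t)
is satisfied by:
  {n: True, p: False, t: False}
  {t: True, n: True, p: False}
  {p: True, n: True, t: False}


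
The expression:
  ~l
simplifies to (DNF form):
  ~l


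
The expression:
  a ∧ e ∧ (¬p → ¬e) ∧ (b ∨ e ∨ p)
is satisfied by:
  {a: True, p: True, e: True}


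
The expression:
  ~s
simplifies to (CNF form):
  ~s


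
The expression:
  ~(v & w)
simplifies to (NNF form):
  ~v | ~w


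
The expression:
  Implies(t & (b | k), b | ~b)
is always true.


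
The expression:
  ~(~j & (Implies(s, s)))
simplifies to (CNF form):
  j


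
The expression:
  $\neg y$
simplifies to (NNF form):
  $\neg y$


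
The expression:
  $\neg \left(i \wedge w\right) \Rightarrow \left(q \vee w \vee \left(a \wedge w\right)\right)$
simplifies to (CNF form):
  $q \vee w$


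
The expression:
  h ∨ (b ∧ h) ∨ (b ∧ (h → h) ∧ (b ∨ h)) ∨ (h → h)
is always true.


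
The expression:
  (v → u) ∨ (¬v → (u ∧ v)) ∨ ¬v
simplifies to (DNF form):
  True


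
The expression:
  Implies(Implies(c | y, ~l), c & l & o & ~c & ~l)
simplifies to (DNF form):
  (c & l) | (l & y)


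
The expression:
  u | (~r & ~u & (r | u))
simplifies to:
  u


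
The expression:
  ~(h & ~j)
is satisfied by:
  {j: True, h: False}
  {h: False, j: False}
  {h: True, j: True}


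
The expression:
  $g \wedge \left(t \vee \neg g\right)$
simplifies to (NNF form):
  $g \wedge t$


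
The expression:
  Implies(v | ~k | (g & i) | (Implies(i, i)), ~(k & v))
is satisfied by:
  {k: False, v: False}
  {v: True, k: False}
  {k: True, v: False}


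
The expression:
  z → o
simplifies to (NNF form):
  o ∨ ¬z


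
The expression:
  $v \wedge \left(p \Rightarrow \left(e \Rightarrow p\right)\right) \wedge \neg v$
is never true.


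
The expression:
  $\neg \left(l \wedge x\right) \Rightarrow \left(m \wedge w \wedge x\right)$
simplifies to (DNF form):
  $\left(l \wedge x\right) \vee \left(l \wedge m \wedge x\right) \vee \left(l \wedge w \wedge x\right) \vee \left(m \wedge w \wedge x\right)$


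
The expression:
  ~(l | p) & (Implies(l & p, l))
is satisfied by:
  {p: False, l: False}


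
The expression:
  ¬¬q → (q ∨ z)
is always true.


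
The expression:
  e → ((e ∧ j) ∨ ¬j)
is always true.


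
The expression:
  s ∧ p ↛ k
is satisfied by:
  {p: True, s: True, k: False}


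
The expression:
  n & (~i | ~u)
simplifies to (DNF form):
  (n & ~i) | (n & ~u)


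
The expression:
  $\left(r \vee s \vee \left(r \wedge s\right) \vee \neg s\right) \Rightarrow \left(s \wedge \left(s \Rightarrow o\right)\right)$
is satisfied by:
  {s: True, o: True}


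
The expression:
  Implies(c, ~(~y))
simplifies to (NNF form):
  y | ~c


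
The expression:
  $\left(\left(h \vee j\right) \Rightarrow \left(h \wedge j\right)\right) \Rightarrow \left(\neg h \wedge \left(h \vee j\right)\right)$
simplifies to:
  $\left(h \wedge \neg j\right) \vee \left(j \wedge \neg h\right)$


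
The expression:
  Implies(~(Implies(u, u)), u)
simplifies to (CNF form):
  True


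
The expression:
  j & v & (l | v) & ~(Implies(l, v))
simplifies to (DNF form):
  False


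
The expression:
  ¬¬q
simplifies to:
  q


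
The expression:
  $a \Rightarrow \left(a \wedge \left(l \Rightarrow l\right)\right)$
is always true.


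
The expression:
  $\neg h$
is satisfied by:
  {h: False}


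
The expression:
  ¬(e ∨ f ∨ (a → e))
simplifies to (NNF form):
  a ∧ ¬e ∧ ¬f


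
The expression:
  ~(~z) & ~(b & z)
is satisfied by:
  {z: True, b: False}


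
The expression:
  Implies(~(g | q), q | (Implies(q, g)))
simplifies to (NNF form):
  True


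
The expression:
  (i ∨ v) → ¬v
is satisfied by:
  {v: False}


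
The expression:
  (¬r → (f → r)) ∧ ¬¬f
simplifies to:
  f ∧ r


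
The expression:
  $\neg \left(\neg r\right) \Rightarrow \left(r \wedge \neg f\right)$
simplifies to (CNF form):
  $\neg f \vee \neg r$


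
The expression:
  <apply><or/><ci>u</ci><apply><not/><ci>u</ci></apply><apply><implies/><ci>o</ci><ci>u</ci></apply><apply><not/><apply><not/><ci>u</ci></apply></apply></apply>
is always true.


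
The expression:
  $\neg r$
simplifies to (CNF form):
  $\neg r$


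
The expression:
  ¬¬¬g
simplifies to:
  ¬g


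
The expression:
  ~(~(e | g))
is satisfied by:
  {e: True, g: True}
  {e: True, g: False}
  {g: True, e: False}


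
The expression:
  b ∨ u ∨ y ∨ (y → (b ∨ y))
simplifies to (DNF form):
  True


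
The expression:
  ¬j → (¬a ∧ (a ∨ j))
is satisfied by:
  {j: True}


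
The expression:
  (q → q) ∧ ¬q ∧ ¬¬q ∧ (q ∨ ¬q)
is never true.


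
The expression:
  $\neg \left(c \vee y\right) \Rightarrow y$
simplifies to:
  $c \vee y$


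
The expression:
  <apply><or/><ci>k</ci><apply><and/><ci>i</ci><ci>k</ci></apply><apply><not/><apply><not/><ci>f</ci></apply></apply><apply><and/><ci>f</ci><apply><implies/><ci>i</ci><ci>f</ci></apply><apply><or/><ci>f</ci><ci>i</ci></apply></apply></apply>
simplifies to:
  <apply><or/><ci>f</ci><ci>k</ci></apply>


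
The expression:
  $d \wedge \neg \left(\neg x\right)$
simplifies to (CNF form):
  $d \wedge x$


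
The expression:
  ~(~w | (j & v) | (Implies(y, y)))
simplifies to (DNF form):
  False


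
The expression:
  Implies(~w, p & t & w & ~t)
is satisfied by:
  {w: True}


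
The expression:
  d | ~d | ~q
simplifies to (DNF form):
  True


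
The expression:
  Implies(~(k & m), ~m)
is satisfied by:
  {k: True, m: False}
  {m: False, k: False}
  {m: True, k: True}


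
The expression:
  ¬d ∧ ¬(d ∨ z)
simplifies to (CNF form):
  ¬d ∧ ¬z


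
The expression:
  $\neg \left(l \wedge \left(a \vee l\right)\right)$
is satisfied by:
  {l: False}


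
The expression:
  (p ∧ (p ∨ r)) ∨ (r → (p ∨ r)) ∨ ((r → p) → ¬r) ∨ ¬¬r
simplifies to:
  True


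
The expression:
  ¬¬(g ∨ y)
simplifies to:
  g ∨ y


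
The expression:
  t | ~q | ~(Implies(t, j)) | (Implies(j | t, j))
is always true.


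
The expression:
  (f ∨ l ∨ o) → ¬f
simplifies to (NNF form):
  ¬f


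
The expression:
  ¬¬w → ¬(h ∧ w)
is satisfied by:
  {w: False, h: False}
  {h: True, w: False}
  {w: True, h: False}


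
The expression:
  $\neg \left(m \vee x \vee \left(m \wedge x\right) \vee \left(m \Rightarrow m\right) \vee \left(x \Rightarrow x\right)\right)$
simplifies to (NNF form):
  $\text{False}$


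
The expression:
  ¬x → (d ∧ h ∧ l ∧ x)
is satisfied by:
  {x: True}


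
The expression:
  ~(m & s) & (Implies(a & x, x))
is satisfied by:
  {s: False, m: False}
  {m: True, s: False}
  {s: True, m: False}


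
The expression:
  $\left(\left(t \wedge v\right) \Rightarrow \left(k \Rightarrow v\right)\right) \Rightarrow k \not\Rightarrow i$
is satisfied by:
  {k: True, i: False}


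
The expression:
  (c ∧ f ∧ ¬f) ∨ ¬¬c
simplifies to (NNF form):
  c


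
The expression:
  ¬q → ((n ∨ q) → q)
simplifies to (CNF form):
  q ∨ ¬n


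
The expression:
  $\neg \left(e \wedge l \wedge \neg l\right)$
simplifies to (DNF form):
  $\text{True}$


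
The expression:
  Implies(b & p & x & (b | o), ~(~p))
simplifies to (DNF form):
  True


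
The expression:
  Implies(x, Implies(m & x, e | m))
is always true.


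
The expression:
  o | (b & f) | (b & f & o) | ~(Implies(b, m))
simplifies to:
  o | (b & f) | (b & ~m)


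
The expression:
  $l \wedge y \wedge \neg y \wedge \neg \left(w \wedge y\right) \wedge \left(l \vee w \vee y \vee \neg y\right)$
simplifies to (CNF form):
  $\text{False}$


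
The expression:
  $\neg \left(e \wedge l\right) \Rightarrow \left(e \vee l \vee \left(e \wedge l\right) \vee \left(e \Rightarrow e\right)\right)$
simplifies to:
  $\text{True}$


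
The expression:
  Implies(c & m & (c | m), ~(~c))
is always true.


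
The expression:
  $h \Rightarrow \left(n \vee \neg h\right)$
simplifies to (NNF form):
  $n \vee \neg h$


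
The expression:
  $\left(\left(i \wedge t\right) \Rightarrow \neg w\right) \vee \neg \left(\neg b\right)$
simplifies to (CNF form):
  $b \vee \neg i \vee \neg t \vee \neg w$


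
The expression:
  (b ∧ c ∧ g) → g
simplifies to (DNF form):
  True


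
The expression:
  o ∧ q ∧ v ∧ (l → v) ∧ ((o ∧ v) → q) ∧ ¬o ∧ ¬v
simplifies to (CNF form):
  False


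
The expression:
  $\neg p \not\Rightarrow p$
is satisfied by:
  {p: False}


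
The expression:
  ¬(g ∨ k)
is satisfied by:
  {g: False, k: False}


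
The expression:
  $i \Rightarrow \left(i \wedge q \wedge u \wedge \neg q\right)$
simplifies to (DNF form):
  $\neg i$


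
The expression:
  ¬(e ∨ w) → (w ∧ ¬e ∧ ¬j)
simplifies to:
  e ∨ w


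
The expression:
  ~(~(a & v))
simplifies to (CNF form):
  a & v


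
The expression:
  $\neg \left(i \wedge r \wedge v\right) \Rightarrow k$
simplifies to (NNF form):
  $k \vee \left(i \wedge r \wedge v\right)$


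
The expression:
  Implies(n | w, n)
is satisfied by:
  {n: True, w: False}
  {w: False, n: False}
  {w: True, n: True}


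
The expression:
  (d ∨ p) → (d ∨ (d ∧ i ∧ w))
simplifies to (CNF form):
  d ∨ ¬p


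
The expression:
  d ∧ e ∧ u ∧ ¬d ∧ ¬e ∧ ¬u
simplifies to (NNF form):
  False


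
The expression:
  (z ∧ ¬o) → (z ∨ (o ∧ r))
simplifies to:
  True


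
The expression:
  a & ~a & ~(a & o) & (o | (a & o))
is never true.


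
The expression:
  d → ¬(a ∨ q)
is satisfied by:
  {q: False, d: False, a: False}
  {a: True, q: False, d: False}
  {q: True, a: False, d: False}
  {a: True, q: True, d: False}
  {d: True, a: False, q: False}


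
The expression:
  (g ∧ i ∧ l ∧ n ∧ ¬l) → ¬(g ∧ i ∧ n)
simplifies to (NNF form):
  True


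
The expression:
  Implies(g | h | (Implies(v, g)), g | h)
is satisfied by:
  {v: True, h: True, g: True}
  {v: True, h: True, g: False}
  {v: True, g: True, h: False}
  {v: True, g: False, h: False}
  {h: True, g: True, v: False}
  {h: True, g: False, v: False}
  {g: True, h: False, v: False}


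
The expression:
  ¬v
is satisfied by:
  {v: False}


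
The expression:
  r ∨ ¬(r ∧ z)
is always true.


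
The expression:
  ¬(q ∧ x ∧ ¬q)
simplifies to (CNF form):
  True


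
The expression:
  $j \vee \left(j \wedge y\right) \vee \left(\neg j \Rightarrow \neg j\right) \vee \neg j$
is always true.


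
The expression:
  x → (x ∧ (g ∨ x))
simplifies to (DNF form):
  True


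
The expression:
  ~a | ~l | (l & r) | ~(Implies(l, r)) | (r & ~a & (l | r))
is always true.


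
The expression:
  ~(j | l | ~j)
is never true.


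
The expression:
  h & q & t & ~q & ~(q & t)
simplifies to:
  False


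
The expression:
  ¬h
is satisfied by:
  {h: False}


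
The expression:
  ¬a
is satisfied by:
  {a: False}


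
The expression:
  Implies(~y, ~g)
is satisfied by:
  {y: True, g: False}
  {g: False, y: False}
  {g: True, y: True}


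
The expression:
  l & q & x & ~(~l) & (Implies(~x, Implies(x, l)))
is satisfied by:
  {x: True, q: True, l: True}


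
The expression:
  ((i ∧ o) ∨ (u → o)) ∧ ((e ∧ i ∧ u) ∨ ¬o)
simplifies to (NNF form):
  (e ∨ ¬u) ∧ (i ∨ ¬u) ∧ (o ∨ ¬u) ∧ (u ∨ ¬o)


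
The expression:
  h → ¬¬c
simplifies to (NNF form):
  c ∨ ¬h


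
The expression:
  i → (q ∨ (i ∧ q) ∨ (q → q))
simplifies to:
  True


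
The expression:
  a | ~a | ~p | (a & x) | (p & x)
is always true.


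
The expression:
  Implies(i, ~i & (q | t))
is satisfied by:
  {i: False}


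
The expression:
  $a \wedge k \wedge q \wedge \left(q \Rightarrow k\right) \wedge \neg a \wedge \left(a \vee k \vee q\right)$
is never true.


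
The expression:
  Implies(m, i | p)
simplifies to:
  i | p | ~m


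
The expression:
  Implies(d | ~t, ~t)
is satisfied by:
  {t: False, d: False}
  {d: True, t: False}
  {t: True, d: False}


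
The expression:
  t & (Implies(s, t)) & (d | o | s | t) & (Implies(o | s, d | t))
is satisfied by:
  {t: True}


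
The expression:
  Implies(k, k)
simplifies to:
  True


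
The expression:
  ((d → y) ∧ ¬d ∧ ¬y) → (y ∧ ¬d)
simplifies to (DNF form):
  d ∨ y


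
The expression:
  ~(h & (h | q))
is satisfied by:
  {h: False}


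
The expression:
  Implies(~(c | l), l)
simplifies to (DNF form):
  c | l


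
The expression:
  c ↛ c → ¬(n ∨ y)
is always true.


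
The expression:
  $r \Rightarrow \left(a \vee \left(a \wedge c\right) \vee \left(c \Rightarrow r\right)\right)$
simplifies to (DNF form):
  $\text{True}$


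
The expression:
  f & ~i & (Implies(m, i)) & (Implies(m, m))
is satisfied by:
  {f: True, i: False, m: False}


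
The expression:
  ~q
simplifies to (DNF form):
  ~q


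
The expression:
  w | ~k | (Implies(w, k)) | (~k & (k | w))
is always true.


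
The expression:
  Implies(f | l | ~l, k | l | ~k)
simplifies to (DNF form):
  True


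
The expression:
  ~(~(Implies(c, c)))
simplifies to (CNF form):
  True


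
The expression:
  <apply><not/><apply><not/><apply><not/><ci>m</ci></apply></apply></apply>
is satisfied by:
  {m: False}


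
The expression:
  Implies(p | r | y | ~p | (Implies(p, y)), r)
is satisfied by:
  {r: True}


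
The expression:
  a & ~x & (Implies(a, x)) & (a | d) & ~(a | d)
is never true.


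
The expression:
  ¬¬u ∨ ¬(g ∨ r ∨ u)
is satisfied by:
  {u: True, r: False, g: False}
  {u: True, g: True, r: False}
  {u: True, r: True, g: False}
  {u: True, g: True, r: True}
  {g: False, r: False, u: False}


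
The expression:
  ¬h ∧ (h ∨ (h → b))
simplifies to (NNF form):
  ¬h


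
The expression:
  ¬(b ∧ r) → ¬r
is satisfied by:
  {b: True, r: False}
  {r: False, b: False}
  {r: True, b: True}


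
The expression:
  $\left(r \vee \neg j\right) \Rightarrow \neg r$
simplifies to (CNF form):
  $\neg r$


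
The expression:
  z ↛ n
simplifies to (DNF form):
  z ∧ ¬n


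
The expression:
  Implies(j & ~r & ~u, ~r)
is always true.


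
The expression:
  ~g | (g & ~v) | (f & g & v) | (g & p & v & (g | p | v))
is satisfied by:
  {p: True, f: True, v: False, g: False}
  {p: True, f: False, v: False, g: False}
  {f: True, p: False, v: False, g: False}
  {p: False, f: False, v: False, g: False}
  {g: True, p: True, f: True, v: False}
  {g: True, p: True, f: False, v: False}
  {g: True, f: True, p: False, v: False}
  {g: True, f: False, p: False, v: False}
  {p: True, v: True, f: True, g: False}
  {p: True, v: True, f: False, g: False}
  {v: True, f: True, p: False, g: False}
  {v: True, p: False, f: False, g: False}
  {g: True, v: True, p: True, f: True}
  {g: True, v: True, p: True, f: False}
  {g: True, v: True, f: True, p: False}


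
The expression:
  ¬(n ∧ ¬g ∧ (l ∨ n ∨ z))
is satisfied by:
  {g: True, n: False}
  {n: False, g: False}
  {n: True, g: True}


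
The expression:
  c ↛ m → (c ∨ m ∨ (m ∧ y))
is always true.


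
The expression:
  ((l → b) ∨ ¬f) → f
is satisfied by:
  {f: True}


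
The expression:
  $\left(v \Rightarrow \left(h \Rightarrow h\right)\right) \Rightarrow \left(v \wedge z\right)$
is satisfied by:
  {z: True, v: True}


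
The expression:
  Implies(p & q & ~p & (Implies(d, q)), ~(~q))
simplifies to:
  True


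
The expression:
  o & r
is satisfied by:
  {r: True, o: True}


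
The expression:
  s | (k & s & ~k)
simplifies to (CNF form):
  s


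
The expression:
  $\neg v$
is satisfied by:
  {v: False}


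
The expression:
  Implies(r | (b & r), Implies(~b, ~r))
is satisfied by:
  {b: True, r: False}
  {r: False, b: False}
  {r: True, b: True}


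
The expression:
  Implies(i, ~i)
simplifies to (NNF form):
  ~i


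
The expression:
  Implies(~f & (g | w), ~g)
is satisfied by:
  {f: True, g: False}
  {g: False, f: False}
  {g: True, f: True}


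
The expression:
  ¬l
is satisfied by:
  {l: False}


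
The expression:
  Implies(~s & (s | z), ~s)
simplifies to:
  True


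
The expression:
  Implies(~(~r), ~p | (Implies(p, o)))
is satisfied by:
  {o: True, p: False, r: False}
  {p: False, r: False, o: False}
  {r: True, o: True, p: False}
  {r: True, p: False, o: False}
  {o: True, p: True, r: False}
  {p: True, o: False, r: False}
  {r: True, p: True, o: True}


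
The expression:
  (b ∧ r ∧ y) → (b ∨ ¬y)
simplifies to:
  True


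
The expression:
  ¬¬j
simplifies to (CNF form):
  j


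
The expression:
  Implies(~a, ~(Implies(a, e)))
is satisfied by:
  {a: True}


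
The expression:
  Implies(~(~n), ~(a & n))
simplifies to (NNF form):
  ~a | ~n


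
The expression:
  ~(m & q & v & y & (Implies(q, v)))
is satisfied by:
  {m: False, q: False, y: False, v: False}
  {v: True, m: False, q: False, y: False}
  {y: True, m: False, q: False, v: False}
  {v: True, y: True, m: False, q: False}
  {q: True, v: False, m: False, y: False}
  {v: True, q: True, m: False, y: False}
  {y: True, q: True, v: False, m: False}
  {v: True, y: True, q: True, m: False}
  {m: True, y: False, q: False, v: False}
  {v: True, m: True, y: False, q: False}
  {y: True, m: True, v: False, q: False}
  {v: True, y: True, m: True, q: False}
  {q: True, m: True, y: False, v: False}
  {v: True, q: True, m: True, y: False}
  {y: True, q: True, m: True, v: False}


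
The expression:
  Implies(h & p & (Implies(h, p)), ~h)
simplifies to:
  ~h | ~p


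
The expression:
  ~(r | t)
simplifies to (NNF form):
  ~r & ~t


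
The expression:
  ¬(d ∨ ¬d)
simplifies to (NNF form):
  False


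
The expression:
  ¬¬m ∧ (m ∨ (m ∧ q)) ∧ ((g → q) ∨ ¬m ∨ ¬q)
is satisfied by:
  {m: True}


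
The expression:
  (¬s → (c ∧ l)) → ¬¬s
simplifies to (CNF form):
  s ∨ ¬c ∨ ¬l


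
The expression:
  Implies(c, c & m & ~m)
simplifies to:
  ~c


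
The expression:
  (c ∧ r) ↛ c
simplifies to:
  False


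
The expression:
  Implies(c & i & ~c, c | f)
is always true.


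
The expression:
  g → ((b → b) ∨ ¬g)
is always true.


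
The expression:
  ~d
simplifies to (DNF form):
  ~d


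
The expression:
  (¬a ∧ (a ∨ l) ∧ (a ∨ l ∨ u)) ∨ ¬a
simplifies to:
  ¬a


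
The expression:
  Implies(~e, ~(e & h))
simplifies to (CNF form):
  True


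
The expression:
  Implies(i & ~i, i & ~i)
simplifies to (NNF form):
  True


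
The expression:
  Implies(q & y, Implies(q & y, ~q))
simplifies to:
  ~q | ~y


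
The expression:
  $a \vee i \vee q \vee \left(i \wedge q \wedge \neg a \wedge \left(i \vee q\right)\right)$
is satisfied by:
  {i: True, a: True, q: True}
  {i: True, a: True, q: False}
  {i: True, q: True, a: False}
  {i: True, q: False, a: False}
  {a: True, q: True, i: False}
  {a: True, q: False, i: False}
  {q: True, a: False, i: False}


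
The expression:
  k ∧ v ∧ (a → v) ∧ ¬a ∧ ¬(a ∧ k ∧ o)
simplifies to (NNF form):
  k ∧ v ∧ ¬a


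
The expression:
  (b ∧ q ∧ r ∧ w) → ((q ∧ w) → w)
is always true.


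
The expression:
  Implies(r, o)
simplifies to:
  o | ~r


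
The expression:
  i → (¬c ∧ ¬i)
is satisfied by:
  {i: False}


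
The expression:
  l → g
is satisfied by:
  {g: True, l: False}
  {l: False, g: False}
  {l: True, g: True}


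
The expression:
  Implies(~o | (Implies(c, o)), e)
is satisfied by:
  {e: True}


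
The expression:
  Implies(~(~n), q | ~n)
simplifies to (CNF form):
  q | ~n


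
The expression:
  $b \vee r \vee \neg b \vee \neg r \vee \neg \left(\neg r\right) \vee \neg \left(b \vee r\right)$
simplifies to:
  $\text{True}$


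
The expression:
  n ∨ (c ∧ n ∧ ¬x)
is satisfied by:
  {n: True}


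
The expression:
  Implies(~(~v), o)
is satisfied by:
  {o: True, v: False}
  {v: False, o: False}
  {v: True, o: True}


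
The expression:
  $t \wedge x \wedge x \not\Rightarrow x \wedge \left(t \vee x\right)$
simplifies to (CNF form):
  $\text{False}$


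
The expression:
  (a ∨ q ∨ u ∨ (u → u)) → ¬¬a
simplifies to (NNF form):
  a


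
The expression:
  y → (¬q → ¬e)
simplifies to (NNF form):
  q ∨ ¬e ∨ ¬y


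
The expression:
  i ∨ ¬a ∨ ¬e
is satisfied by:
  {i: True, e: False, a: False}
  {e: False, a: False, i: False}
  {i: True, a: True, e: False}
  {a: True, e: False, i: False}
  {i: True, e: True, a: False}
  {e: True, i: False, a: False}
  {i: True, a: True, e: True}


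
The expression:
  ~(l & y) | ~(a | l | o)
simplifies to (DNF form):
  ~l | ~y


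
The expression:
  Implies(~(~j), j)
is always true.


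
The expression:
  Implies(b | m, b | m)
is always true.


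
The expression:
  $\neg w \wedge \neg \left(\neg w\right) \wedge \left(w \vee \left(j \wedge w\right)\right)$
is never true.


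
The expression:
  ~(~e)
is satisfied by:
  {e: True}


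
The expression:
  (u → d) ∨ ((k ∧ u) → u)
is always true.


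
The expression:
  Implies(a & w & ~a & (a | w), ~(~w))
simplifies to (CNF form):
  True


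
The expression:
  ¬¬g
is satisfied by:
  {g: True}


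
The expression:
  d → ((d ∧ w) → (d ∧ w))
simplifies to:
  True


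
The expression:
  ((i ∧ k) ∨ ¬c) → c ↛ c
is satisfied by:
  {c: True, k: False, i: False}
  {c: True, i: True, k: False}
  {c: True, k: True, i: False}


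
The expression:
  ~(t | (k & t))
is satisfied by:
  {t: False}


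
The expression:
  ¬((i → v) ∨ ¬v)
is never true.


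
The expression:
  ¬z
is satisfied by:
  {z: False}


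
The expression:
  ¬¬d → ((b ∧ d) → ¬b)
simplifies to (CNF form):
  ¬b ∨ ¬d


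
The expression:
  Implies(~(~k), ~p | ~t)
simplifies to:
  ~k | ~p | ~t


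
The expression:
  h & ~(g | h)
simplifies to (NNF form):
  False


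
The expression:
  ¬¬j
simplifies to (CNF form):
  j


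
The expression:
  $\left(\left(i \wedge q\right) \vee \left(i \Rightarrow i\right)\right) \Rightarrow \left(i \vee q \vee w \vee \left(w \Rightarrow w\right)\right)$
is always true.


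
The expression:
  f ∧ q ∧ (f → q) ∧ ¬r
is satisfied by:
  {f: True, q: True, r: False}


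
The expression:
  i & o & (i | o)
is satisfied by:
  {i: True, o: True}


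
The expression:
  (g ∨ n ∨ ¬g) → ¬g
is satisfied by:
  {g: False}


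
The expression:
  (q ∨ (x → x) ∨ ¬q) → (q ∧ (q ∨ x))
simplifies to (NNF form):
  q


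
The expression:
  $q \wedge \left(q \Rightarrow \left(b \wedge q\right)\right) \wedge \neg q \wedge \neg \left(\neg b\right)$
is never true.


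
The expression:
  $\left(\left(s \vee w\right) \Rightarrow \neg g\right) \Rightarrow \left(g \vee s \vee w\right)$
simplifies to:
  $g \vee s \vee w$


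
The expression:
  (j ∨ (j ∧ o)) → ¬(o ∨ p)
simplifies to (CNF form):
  (¬j ∨ ¬o) ∧ (¬j ∨ ¬p)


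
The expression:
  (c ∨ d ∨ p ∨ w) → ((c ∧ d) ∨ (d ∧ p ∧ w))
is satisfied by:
  {d: True, c: True, p: False, w: False}
  {d: True, c: True, w: True, p: False}
  {d: True, c: True, p: True, w: False}
  {d: True, c: True, w: True, p: True}
  {d: True, w: True, p: True, c: False}
  {c: False, p: False, w: False, d: False}


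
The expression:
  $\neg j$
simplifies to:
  $\neg j$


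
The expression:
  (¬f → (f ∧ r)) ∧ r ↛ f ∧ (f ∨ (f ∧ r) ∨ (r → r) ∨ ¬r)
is never true.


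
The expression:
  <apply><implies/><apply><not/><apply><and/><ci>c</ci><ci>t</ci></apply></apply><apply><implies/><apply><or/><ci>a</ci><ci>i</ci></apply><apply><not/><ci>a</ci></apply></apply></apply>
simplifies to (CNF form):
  <apply><and/><apply><or/><ci>c</ci><apply><not/><ci>a</ci></apply></apply><apply><or/><ci>t</ci><apply><not/><ci>a</ci></apply></apply></apply>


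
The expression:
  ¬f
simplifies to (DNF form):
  ¬f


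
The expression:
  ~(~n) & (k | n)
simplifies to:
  n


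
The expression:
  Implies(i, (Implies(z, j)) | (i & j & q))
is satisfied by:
  {j: True, z: False, i: False}
  {j: False, z: False, i: False}
  {i: True, j: True, z: False}
  {i: True, j: False, z: False}
  {z: True, j: True, i: False}
  {z: True, j: False, i: False}
  {z: True, i: True, j: True}


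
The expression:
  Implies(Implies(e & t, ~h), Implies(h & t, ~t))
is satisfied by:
  {e: True, h: False, t: False}
  {h: False, t: False, e: False}
  {t: True, e: True, h: False}
  {t: True, h: False, e: False}
  {e: True, h: True, t: False}
  {h: True, e: False, t: False}
  {t: True, h: True, e: True}


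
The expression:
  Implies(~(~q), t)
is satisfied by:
  {t: True, q: False}
  {q: False, t: False}
  {q: True, t: True}


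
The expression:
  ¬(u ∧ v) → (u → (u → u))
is always true.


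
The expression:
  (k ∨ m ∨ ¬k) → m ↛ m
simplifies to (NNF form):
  False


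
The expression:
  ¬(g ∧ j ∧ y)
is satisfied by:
  {g: False, y: False, j: False}
  {j: True, g: False, y: False}
  {y: True, g: False, j: False}
  {j: True, y: True, g: False}
  {g: True, j: False, y: False}
  {j: True, g: True, y: False}
  {y: True, g: True, j: False}


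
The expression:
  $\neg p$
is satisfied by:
  {p: False}


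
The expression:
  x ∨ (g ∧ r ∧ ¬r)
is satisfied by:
  {x: True}


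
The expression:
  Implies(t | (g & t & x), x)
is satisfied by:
  {x: True, t: False}
  {t: False, x: False}
  {t: True, x: True}


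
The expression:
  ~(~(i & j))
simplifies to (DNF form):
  i & j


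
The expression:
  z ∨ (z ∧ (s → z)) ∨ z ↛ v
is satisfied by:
  {z: True}


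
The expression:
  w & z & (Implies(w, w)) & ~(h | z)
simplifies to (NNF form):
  False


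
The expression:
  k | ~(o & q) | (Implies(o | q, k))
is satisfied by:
  {k: True, o: False, q: False}
  {o: False, q: False, k: False}
  {k: True, q: True, o: False}
  {q: True, o: False, k: False}
  {k: True, o: True, q: False}
  {o: True, k: False, q: False}
  {k: True, q: True, o: True}


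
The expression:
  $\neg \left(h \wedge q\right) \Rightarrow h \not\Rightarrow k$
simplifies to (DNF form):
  $\left(h \wedge q\right) \vee \left(h \wedge \neg k\right)$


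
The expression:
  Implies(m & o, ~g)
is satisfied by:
  {g: False, m: False, o: False}
  {o: True, g: False, m: False}
  {m: True, g: False, o: False}
  {o: True, m: True, g: False}
  {g: True, o: False, m: False}
  {o: True, g: True, m: False}
  {m: True, g: True, o: False}


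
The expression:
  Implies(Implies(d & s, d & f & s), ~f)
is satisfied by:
  {f: False}


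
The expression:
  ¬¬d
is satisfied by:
  {d: True}


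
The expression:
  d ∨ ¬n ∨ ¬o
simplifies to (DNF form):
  d ∨ ¬n ∨ ¬o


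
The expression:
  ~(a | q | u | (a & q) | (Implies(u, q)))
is never true.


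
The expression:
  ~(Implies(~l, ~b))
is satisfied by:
  {b: True, l: False}


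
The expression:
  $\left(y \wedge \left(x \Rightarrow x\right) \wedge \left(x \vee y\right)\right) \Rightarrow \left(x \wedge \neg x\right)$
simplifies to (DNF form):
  $\neg y$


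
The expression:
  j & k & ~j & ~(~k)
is never true.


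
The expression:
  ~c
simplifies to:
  ~c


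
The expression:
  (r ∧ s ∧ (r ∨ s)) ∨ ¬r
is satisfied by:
  {s: True, r: False}
  {r: False, s: False}
  {r: True, s: True}


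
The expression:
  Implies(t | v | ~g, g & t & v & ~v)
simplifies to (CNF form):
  g & ~t & ~v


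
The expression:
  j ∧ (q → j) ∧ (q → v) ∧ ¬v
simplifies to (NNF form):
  j ∧ ¬q ∧ ¬v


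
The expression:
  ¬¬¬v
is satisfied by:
  {v: False}


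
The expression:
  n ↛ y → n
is always true.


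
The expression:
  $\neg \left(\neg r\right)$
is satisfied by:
  {r: True}


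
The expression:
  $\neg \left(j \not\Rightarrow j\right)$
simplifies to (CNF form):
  $\text{True}$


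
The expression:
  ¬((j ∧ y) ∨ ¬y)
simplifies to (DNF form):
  y ∧ ¬j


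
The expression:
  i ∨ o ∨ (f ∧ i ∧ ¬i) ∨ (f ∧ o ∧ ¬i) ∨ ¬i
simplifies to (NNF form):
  True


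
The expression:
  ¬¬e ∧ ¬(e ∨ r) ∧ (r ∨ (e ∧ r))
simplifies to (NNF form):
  False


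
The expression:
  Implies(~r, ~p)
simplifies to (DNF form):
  r | ~p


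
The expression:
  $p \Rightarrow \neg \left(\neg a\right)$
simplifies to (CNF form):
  $a \vee \neg p$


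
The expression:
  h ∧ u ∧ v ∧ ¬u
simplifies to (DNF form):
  False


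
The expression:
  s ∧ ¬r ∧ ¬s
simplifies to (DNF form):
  False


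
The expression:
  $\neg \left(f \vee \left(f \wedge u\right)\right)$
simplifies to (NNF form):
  $\neg f$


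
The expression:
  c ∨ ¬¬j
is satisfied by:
  {c: True, j: True}
  {c: True, j: False}
  {j: True, c: False}


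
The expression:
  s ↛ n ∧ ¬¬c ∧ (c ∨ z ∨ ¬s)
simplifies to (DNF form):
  c ∧ s ∧ ¬n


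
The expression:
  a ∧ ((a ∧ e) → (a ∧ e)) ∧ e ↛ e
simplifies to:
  False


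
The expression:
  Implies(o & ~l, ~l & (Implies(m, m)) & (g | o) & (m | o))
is always true.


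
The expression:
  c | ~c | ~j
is always true.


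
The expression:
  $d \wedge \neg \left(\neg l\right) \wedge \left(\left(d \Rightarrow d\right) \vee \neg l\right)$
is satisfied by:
  {d: True, l: True}


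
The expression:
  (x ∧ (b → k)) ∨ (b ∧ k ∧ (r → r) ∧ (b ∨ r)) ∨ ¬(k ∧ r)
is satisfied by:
  {x: True, b: True, k: False, r: False}
  {x: True, k: False, b: False, r: False}
  {b: True, x: False, k: False, r: False}
  {x: False, k: False, b: False, r: False}
  {r: True, x: True, b: True, k: False}
  {r: True, x: True, k: False, b: False}
  {r: True, b: True, x: False, k: False}
  {r: True, x: False, k: False, b: False}
  {x: True, k: True, b: True, r: False}
  {x: True, k: True, r: False, b: False}
  {k: True, b: True, r: False, x: False}
  {k: True, r: False, b: False, x: False}
  {x: True, k: True, r: True, b: True}
  {x: True, k: True, r: True, b: False}
  {k: True, r: True, b: True, x: False}


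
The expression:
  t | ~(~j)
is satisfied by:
  {t: True, j: True}
  {t: True, j: False}
  {j: True, t: False}


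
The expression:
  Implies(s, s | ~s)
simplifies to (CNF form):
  True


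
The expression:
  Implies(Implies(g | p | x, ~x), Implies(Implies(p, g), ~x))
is always true.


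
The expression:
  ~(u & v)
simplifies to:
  ~u | ~v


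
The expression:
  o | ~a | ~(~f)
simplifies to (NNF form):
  f | o | ~a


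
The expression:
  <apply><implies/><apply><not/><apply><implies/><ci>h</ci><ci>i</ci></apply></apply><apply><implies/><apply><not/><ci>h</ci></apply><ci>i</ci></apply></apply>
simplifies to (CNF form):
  <true/>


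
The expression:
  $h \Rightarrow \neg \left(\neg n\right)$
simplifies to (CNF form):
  $n \vee \neg h$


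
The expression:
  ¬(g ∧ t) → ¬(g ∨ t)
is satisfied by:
  {t: False, g: False}
  {g: True, t: True}


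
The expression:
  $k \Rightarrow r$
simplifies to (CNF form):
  $r \vee \neg k$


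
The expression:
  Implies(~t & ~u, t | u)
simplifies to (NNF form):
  t | u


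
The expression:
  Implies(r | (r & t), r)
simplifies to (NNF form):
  True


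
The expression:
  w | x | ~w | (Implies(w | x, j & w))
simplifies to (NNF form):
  True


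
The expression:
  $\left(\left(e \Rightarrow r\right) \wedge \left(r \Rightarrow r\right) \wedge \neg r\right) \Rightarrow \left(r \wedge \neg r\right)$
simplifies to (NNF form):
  $e \vee r$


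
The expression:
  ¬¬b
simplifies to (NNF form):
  b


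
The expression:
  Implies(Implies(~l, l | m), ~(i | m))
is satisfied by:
  {l: False, m: False, i: False}
  {i: True, l: False, m: False}
  {l: True, i: False, m: False}


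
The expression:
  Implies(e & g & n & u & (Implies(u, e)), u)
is always true.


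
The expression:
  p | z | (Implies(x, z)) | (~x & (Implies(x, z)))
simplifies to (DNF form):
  p | z | ~x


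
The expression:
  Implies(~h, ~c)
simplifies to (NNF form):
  h | ~c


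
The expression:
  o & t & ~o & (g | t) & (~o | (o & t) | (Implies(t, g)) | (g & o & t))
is never true.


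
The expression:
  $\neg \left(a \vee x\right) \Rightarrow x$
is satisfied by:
  {a: True, x: True}
  {a: True, x: False}
  {x: True, a: False}


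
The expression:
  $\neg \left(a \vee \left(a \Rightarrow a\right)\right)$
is never true.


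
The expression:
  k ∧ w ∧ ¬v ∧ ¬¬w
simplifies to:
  k ∧ w ∧ ¬v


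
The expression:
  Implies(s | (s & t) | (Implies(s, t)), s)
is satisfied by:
  {s: True}


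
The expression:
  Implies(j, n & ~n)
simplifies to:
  ~j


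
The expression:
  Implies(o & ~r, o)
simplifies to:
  True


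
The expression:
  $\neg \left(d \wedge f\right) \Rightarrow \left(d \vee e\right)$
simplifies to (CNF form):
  $d \vee e$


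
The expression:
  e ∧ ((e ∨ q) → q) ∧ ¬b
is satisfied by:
  {e: True, q: True, b: False}


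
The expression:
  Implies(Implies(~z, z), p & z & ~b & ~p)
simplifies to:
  ~z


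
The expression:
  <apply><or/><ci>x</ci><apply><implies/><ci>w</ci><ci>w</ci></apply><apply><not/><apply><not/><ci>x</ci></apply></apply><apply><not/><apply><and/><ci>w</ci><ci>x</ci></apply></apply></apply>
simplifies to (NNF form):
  <true/>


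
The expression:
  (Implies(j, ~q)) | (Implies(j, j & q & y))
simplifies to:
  y | ~j | ~q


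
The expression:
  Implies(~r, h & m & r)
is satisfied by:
  {r: True}


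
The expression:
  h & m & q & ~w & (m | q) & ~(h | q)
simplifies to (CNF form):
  False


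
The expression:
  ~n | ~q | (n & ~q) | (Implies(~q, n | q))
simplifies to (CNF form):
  True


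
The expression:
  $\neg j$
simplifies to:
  $\neg j$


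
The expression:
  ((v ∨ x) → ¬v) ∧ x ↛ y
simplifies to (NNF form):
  x ∧ ¬v ∧ ¬y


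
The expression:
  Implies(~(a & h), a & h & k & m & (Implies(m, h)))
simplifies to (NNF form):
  a & h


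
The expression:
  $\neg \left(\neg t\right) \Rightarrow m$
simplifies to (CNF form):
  $m \vee \neg t$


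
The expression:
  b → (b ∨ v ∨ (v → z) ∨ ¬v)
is always true.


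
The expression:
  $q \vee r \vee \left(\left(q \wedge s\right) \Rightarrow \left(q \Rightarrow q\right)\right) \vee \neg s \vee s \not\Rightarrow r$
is always true.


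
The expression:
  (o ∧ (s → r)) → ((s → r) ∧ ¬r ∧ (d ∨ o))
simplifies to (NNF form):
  ¬o ∨ ¬r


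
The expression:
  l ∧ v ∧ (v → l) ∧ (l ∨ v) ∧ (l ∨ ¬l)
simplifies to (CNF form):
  l ∧ v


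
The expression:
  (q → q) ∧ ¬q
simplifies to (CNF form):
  ¬q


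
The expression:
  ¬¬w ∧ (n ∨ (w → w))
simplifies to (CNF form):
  w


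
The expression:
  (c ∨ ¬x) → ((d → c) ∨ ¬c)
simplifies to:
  True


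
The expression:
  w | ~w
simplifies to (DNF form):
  True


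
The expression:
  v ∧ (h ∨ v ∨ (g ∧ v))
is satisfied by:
  {v: True}


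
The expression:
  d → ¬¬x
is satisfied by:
  {x: True, d: False}
  {d: False, x: False}
  {d: True, x: True}


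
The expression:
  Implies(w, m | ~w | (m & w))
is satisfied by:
  {m: True, w: False}
  {w: False, m: False}
  {w: True, m: True}
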